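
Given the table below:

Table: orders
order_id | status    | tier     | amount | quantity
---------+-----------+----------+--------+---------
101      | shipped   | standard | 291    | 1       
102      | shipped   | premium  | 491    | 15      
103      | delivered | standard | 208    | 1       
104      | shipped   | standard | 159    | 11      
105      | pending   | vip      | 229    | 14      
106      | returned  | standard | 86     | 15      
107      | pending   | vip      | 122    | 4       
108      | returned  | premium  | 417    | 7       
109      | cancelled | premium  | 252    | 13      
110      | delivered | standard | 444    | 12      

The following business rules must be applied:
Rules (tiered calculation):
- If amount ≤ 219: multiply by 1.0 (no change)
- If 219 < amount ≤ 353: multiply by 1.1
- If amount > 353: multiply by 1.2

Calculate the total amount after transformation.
3046.6

Step 1: Tier 1 (amount ≤ 219): 4 records, sum = 575 × 1.0 = 575.0
Step 2: Tier 2 (219 < amount ≤ 353): 3 records, sum = 772 × 1.1 = 849.2
Step 3: Tier 3 (amount > 353): 3 records, sum = 1352 × 1.2 = 1622.4
Step 4: Final sum = 575.0 + 849.2 + 1622.4 = 3046.6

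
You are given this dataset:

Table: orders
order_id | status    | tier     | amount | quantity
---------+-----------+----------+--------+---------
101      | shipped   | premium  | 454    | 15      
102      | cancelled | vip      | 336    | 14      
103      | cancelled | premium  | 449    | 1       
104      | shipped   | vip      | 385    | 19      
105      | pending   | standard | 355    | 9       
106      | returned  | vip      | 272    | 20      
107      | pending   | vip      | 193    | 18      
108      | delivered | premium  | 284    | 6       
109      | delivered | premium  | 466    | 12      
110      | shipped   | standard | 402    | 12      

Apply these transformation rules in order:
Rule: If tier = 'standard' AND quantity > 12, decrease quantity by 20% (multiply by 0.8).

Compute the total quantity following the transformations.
126

Step 1: Find records where tier = 'standard' AND quantity > 12
Step 2: 0 records match, summing to 0
Step 3: After multiplier: 0 × 0.8 = 0.0
Step 4: Unaffected records sum: 126
Step 5: Final sum = 0.0 + 126 = 126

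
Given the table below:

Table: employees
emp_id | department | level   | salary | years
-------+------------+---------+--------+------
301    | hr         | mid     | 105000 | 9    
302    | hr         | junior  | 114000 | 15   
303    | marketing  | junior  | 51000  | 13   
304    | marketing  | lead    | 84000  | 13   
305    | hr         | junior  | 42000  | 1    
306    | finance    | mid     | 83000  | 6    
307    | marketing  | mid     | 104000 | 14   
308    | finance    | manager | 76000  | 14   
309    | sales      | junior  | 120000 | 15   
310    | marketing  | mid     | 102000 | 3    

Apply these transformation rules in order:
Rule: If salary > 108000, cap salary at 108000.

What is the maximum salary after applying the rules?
108000

Step 1: Original maximum salary = 120000
Step 2: Apply cap at 108000
Step 3: 2 records had salary > 108000 and were capped
Step 4: Maximum after transformation = 108000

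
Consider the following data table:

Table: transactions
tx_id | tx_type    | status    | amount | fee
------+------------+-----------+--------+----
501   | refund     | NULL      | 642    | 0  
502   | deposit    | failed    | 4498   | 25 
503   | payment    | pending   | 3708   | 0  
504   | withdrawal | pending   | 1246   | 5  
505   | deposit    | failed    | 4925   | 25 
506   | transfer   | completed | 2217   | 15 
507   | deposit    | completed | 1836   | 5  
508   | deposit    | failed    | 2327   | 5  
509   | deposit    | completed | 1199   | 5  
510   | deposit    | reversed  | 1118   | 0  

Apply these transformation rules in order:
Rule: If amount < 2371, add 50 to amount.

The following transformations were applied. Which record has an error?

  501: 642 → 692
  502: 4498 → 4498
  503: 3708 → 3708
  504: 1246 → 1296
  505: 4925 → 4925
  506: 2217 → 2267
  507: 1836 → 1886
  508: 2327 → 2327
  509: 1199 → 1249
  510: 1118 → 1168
Record 508 has an error. The correct transformed value should be 2377, not 2327.

Step 1: Check each record against the rule
Step 2: Record 508 has amount = 2327
Step 3: Since 2327 < 2371, the bonus should have been applied
Step 4: Correct value = 2377, but claimed value = 2327
Conclusion: Record 508 has the error.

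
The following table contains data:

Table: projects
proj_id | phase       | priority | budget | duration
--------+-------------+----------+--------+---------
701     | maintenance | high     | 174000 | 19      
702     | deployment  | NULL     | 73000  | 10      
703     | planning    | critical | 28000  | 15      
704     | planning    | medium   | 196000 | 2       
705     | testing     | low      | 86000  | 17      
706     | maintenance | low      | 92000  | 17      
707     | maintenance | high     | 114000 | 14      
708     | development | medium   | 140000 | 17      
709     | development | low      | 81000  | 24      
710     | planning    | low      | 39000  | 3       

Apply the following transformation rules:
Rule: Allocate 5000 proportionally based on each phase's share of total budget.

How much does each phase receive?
deployment: 356.79, development: 1080.16, maintenance: 1857.28, planning: 1285.43, testing: 420.33

Step 1: Calculate total budget = 1023000
Step 2: Calculate each phase's proportion:
  deployment: 73000/1023000 = 7.14% → 356.79
  development: 221000/1023000 = 21.60% → 1080.16
  maintenance: 380000/1023000 = 37.15% → 1857.28
  planning: 263000/1023000 = 25.71% → 1285.43
  testing: 86000/1023000 = 8.41% → 420.33
Step 3: Verify: sum of allocations ≈ 5000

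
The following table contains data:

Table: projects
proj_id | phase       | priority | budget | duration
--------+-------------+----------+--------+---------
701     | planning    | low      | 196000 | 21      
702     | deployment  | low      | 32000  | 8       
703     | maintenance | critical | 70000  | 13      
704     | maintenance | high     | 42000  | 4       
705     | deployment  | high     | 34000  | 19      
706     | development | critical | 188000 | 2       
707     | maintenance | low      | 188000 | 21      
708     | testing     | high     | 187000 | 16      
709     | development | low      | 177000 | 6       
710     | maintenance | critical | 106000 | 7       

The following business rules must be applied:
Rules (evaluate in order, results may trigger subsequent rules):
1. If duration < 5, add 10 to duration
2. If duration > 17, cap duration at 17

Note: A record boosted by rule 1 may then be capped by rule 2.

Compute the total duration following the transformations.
127

Step 1: Apply rule 1 to records with duration < 5
  - 2 records get bonus of 10
  - Of these, 0 records then exceed 17 and get capped
Step 2: Apply rule 2 to records with duration > 17
  - 3 records (original) are capped
Step 3: Calculate final sum = 127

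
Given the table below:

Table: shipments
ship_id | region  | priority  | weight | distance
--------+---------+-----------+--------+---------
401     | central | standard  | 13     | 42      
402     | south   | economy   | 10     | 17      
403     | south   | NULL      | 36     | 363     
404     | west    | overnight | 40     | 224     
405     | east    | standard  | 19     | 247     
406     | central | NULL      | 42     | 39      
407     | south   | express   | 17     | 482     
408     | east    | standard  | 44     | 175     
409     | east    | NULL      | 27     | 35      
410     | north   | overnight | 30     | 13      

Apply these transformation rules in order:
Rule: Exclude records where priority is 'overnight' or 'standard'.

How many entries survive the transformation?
5

Step 1: Count records to exclude
  - 2 (overnight) + 3 (standard) = 5 records
Step 2: Total records: 10
Step 3: Remaining = 10 - 5 = 5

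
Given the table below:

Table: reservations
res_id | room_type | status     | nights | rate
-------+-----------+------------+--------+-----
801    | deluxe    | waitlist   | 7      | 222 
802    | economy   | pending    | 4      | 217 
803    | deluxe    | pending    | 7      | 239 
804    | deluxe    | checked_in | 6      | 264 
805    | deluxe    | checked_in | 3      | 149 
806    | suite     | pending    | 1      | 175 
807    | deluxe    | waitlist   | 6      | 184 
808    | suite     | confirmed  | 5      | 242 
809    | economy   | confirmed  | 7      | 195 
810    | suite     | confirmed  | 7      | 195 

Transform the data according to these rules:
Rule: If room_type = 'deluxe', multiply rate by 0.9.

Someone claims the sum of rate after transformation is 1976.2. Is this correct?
Yes, the result is correct.

Step 1: Calculate the correct sum after transformation
Step 2: Apply multiplier 0.9 to records where room_type = 'deluxe'
Step 3: Correct result = 1976.2
Step 4: Claimed result = 1976.2
Step 5: 1976.2 = 1976.2 ✓
Conclusion: The claimed result is correct.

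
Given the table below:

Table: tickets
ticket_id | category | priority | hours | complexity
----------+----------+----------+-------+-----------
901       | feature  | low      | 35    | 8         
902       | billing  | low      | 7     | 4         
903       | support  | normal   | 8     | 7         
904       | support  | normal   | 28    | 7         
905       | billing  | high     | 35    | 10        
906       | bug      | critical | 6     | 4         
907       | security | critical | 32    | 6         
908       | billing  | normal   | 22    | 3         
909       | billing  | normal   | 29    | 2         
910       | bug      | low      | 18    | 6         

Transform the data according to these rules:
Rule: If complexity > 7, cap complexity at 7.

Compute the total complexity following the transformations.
53

Step 1: 2 records have complexity > 7
Step 2: These records originally summed to 18
Step 3: After capping: 2 × 7 = 14
Step 4: Unaffected records sum: 39
Step 5: Final sum = 14 + 39 = 53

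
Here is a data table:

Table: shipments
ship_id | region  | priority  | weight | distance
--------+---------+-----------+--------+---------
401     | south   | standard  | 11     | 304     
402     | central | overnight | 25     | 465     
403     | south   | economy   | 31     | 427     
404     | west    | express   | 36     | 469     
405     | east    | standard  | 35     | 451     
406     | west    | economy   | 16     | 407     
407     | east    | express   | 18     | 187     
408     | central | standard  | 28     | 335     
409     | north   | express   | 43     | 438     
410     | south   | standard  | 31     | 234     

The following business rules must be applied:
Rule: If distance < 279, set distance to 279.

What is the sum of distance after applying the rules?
3854

Step 1: 2 records have distance < 279
Step 2: These records originally summed to 421
Step 3: After setting to minimum: 2 × 279 = 558
Step 4: Unaffected records sum: 3296
Step 5: Final sum = 558 + 3296 = 3854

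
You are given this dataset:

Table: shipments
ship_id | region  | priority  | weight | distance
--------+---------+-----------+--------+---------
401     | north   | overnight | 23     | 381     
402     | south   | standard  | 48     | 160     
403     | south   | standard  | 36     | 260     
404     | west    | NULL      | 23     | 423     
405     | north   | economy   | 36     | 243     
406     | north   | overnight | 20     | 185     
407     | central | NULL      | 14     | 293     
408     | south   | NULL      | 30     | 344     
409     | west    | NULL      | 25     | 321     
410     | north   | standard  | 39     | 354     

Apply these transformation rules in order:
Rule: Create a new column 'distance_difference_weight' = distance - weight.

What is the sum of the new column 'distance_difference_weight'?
2670

Step 1: For each record, compute distance - weight
Example calculations:
  381 - 23 = 358
  160 - 48 = 112
  260 - 36 = 224
  ...
Step 2: Sum all derived values
Step 3: Total = 2670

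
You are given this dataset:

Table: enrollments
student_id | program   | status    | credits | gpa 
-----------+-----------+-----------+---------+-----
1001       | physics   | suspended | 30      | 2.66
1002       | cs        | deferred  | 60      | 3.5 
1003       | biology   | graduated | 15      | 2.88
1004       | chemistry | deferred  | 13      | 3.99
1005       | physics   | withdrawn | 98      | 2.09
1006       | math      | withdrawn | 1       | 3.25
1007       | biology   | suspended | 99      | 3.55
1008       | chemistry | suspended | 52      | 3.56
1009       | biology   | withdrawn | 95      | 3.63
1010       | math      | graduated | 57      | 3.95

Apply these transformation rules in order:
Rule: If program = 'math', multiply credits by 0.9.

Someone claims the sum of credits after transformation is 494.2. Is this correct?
No, the correct result is 514.2.

Step 1: Calculate the correct sum after transformation
Step 2: Apply multiplier 0.9 to records where program = 'math'
Step 3: Correct result = 514.2
Step 4: Claimed result = 494.2
Step 5: 514.2 ≠ 494.2
Conclusion: The claimed result is incorrect. The correct answer is 514.2.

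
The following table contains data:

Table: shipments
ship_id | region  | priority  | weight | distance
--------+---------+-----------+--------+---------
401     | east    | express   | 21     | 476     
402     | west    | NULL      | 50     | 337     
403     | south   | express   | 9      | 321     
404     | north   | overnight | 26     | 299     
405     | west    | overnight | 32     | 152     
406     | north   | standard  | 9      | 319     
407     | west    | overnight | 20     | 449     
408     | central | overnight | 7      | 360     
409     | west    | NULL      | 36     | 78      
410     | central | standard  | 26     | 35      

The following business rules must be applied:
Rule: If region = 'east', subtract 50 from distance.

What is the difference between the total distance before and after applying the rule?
50

Step 1: Original sum of distance = 2826
Step 2: 1 records have region = 'east'
Step 3: Each affected record changes by -50
Step 4: Total change = 1 × -50 = -50
Step 5: New sum = 2826 + -50 = 2776
Step 6: Difference = |2776 - 2826| = 50
        (Sum decreased by 50)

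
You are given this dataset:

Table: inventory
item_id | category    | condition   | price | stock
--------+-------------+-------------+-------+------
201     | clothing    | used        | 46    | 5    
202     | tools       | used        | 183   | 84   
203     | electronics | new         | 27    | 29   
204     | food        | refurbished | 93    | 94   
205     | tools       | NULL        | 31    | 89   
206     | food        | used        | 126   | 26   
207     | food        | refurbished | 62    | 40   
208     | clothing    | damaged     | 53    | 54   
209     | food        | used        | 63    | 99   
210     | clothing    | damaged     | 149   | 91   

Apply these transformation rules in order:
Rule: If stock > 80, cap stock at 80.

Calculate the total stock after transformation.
554

Step 1: 5 records have stock > 80
Step 2: These records originally summed to 457
Step 3: After capping: 5 × 80 = 400
Step 4: Unaffected records sum: 154
Step 5: Final sum = 400 + 154 = 554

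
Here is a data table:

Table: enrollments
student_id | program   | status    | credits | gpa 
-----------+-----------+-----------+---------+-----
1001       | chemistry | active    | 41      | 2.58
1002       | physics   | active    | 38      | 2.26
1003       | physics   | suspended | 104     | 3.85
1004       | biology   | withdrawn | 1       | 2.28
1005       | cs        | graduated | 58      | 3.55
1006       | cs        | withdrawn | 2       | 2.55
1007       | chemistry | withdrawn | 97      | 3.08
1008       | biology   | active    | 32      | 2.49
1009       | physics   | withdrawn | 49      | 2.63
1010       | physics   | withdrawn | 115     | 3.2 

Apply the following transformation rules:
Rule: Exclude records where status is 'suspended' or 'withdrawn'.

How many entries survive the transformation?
4

Step 1: Count records to exclude
  - 1 (suspended) + 5 (withdrawn) = 6 records
Step 2: Total records: 10
Step 3: Remaining = 10 - 6 = 4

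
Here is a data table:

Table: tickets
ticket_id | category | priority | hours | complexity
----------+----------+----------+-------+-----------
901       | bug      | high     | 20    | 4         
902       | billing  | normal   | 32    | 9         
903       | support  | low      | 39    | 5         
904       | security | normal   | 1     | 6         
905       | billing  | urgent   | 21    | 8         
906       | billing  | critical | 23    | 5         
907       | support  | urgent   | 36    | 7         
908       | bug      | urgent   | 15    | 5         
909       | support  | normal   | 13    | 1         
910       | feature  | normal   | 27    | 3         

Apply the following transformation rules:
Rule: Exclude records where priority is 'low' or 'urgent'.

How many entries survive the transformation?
6

Step 1: Count records to exclude
  - 1 (low) + 3 (urgent) = 4 records
Step 2: Total records: 10
Step 3: Remaining = 10 - 4 = 6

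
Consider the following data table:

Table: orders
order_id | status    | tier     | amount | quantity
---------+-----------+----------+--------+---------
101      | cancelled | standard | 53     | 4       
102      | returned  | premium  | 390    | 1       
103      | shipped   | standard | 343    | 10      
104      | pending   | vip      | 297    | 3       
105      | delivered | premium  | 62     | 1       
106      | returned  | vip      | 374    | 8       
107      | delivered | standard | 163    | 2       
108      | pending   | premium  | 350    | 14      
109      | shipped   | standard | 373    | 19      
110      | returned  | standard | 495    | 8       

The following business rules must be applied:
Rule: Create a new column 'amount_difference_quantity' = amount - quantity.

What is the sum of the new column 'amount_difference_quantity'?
2830

Step 1: For each record, compute amount - quantity
Example calculations:
  53 - 4 = 49
  390 - 1 = 389
  343 - 10 = 333
  ...
Step 2: Sum all derived values
Step 3: Total = 2830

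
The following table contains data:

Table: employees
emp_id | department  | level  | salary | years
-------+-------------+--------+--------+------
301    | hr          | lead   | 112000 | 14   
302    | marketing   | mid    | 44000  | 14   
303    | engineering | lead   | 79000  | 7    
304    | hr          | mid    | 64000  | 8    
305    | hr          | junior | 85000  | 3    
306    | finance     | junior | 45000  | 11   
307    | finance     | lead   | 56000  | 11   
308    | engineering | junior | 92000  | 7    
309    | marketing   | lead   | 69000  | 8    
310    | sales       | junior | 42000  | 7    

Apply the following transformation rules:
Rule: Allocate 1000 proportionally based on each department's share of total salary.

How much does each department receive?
engineering: 248.55, finance: 146.8, hr: 379.36, marketing: 164.24, sales: 61.05

Step 1: Calculate total salary = 688000
Step 2: Calculate each department's proportion:
  engineering: 171000/688000 = 24.85% → 248.55
  finance: 101000/688000 = 14.68% → 146.8
  hr: 261000/688000 = 37.94% → 379.36
  marketing: 113000/688000 = 16.42% → 164.24
  sales: 42000/688000 = 6.10% → 61.05
Step 3: Verify: sum of allocations ≈ 1000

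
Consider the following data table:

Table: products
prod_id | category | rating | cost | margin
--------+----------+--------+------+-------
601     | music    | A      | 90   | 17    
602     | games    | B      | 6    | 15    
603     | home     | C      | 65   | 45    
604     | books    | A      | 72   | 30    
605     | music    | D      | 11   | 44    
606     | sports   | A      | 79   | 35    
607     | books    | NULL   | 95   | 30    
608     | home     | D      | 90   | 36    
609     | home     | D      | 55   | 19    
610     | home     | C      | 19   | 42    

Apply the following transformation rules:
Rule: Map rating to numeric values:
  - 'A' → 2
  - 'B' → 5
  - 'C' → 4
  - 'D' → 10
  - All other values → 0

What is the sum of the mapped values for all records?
49

Step 1: Apply mapping to each record
Step 2: Count by status:
  'A': 3 records × 2 = 6
  'B': 1 records × 5 = 5
  'C': 2 records × 4 = 8
  'D': 3 records × 10 = 30
Step 3: Sum all mapped values = 49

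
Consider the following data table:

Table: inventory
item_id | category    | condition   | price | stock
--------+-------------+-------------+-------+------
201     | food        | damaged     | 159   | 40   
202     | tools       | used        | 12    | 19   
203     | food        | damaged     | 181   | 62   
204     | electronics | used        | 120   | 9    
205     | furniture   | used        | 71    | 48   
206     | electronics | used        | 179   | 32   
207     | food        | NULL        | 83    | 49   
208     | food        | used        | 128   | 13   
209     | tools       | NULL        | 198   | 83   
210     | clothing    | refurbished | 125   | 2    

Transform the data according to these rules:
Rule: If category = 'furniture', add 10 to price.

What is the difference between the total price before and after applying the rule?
10

Step 1: Original sum of price = 1256
Step 2: 1 records have category = 'furniture'
Step 3: Each affected record changes by 10
Step 4: Total change = 1 × 10 = 10
Step 5: New sum = 1256 + 10 = 1266
Step 6: Difference = |1266 - 1256| = 10
        (Sum increased by 10)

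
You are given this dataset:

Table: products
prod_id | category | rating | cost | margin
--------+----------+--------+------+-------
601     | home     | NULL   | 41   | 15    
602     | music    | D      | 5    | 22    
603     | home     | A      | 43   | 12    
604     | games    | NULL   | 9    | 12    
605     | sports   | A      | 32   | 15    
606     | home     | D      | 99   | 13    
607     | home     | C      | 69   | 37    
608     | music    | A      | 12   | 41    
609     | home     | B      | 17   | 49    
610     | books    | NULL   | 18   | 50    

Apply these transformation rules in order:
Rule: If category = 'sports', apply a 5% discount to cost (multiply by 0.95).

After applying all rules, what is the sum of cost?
343.4

Step 1: Records with category = 'sports' have total cost = 32
Step 2: Apply multiplier: 32 × 0.95 = 30.4
Step 3: Other records total: 313
Step 4: Final sum = 30.4 + 313 = 343.4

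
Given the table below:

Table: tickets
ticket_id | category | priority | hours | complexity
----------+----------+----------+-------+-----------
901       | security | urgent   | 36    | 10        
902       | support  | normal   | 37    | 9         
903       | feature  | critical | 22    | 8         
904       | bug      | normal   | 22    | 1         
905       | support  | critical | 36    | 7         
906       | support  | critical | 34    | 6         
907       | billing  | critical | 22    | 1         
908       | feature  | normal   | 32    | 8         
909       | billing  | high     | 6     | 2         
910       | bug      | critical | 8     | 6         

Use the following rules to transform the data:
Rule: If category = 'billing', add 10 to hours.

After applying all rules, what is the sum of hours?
275

Step 1: Count records where category = 'billing': 2
Step 2: Total bonus added: 2 × 10 = 20
Step 3: Original sum of hours: 255
Step 4: Final sum = 255 + 20 = 275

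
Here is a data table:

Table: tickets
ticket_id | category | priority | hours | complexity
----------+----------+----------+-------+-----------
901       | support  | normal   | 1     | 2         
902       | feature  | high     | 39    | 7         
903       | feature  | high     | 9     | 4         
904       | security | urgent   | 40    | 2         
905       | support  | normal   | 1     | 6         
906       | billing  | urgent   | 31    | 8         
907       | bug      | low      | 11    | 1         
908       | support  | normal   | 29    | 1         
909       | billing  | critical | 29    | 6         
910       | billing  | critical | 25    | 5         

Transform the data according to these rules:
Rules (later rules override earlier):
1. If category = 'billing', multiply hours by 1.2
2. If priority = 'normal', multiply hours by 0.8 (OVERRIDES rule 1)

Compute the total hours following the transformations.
225.8

Step 1: Rule 2 takes priority for records with priority = 'normal'
  - 3 records: 31 × 0.8 = 24.8
Step 2: Rule 1 applies to remaining records with category = 'billing'
  - 3 records: 85 × 1.2 = 102.0
Step 3: Other records unchanged: 99
Step 4: Final sum = 24.8 + 102.0 + 99 = 225.8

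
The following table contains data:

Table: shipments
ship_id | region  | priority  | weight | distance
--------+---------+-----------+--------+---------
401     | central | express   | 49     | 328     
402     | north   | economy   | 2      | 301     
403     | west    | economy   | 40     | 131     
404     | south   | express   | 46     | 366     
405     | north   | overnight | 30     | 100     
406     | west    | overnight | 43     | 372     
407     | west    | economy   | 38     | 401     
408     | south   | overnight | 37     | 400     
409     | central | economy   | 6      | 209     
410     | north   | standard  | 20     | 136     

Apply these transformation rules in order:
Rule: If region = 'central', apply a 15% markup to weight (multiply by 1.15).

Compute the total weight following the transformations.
319.25

Step 1: Records with region = 'central' have total weight = 55
Step 2: Apply multiplier: 55 × 1.15 = 63.25
Step 3: Other records total: 256
Step 4: Final sum = 63.25 + 256 = 319.25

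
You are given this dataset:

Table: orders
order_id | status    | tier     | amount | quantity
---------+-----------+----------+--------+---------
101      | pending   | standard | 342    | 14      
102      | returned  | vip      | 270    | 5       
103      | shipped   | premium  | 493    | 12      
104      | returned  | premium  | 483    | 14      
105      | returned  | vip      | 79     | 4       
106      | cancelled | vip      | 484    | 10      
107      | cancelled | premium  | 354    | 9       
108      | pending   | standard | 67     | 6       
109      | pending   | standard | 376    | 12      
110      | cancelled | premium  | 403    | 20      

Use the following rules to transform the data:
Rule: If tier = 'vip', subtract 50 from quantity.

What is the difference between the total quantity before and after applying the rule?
150

Step 1: Original sum of quantity = 106
Step 2: 3 records have tier = 'vip'
Step 3: Each affected record changes by -50
Step 4: Total change = 3 × -50 = -150
Step 5: New sum = 106 + -150 = -44
Step 6: Difference = |-44 - 106| = 150
        (Sum decreased by 150)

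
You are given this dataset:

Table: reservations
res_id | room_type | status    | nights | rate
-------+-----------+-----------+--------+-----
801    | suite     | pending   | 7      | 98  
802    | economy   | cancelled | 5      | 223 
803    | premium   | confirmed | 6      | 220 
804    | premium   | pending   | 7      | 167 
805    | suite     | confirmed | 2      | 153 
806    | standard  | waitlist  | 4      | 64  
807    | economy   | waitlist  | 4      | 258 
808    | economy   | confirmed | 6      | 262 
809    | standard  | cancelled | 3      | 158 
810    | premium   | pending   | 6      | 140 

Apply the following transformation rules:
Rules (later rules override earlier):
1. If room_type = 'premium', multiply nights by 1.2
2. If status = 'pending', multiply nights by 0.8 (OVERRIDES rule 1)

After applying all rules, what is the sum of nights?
47.2

Step 1: Rule 2 takes priority for records with status = 'pending'
  - 3 records: 20 × 0.8 = 16.0
Step 2: Rule 1 applies to remaining records with room_type = 'premium'
  - 1 records: 6 × 1.2 = 7.2
Step 3: Other records unchanged: 24
Step 4: Final sum = 16.0 + 7.2 + 24 = 47.2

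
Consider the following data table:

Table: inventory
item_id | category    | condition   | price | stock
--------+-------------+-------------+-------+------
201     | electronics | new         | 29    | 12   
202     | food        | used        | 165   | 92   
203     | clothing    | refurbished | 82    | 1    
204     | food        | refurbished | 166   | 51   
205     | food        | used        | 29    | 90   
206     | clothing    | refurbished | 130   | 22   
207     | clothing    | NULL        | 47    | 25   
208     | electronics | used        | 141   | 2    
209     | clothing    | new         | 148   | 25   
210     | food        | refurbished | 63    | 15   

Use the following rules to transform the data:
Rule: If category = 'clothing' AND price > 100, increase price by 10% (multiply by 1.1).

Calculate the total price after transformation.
1027.8

Step 1: Find records where category = 'clothing' AND price > 100
Step 2: 2 records match, summing to 278
Step 3: After multiplier: 278 × 1.1 = 305.8
Step 4: Unaffected records sum: 722
Step 5: Final sum = 305.8 + 722 = 1027.8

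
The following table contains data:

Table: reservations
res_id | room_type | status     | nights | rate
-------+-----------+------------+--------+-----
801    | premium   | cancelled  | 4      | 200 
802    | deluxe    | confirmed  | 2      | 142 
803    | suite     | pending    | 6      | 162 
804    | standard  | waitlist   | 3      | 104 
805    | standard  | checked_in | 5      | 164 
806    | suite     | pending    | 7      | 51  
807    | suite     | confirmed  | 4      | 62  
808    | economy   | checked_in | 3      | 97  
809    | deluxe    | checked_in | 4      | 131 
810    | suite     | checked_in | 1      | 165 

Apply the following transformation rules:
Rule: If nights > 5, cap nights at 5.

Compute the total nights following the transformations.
36

Step 1: 2 records have nights > 5
Step 2: These records originally summed to 13
Step 3: After capping: 2 × 5 = 10
Step 4: Unaffected records sum: 26
Step 5: Final sum = 10 + 26 = 36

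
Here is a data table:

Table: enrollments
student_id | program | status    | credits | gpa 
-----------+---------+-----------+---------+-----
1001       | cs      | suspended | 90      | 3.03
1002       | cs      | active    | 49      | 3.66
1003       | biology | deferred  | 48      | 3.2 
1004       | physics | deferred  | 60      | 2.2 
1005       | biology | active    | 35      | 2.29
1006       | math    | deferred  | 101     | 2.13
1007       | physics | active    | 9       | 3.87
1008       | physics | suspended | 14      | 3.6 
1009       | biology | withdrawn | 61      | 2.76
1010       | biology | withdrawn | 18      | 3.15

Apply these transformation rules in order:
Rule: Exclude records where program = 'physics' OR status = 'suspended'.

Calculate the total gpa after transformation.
17.19

Step 1: Find records where program = 'physics' OR status = 'suspended'
Step 2: 4 records match, summing to 12.7
Step 3: Original sum: 29.89
Step 4: Remaining sum = 29.89 - 12.7 = 17.19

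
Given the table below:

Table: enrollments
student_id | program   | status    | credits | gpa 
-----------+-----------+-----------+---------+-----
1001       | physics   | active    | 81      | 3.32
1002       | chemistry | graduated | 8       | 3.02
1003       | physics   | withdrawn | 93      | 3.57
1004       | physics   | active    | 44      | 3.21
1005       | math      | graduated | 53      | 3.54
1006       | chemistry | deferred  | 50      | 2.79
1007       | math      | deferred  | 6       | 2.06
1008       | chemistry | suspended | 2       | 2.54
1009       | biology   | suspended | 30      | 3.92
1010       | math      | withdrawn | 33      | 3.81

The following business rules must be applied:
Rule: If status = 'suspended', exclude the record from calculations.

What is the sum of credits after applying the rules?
368

Step 1: Identify records where status = 'suspended'
Step 2: The excluded records sum to 32
Step 3: Original total credits = 400
Step 4: Remaining total = 400 - 32 = 368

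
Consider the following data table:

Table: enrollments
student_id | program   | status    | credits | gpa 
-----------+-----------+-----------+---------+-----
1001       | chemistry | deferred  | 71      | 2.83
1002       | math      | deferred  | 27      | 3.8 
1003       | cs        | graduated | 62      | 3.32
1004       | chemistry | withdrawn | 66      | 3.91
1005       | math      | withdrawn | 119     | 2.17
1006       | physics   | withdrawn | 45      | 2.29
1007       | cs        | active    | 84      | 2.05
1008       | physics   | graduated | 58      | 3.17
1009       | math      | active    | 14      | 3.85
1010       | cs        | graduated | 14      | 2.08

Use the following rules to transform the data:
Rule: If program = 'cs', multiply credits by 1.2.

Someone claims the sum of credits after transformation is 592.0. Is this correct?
Yes, the result is correct.

Step 1: Calculate the correct sum after transformation
Step 2: Apply multiplier 1.2 to records where program = 'cs'
Step 3: Correct result = 592.0
Step 4: Claimed result = 592.0
Step 5: 592.0 = 592.0 ✓
Conclusion: The claimed result is correct.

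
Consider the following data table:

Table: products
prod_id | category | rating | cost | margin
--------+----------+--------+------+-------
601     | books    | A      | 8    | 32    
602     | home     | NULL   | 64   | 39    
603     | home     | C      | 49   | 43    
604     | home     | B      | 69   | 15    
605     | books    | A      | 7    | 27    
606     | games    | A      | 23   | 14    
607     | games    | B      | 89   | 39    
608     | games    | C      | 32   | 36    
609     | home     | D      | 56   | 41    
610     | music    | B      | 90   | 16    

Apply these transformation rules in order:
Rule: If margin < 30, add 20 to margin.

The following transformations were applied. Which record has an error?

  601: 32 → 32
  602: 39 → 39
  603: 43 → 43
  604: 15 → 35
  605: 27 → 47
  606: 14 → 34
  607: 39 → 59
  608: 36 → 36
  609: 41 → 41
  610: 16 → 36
Record 607 has an error. The correct transformed value should be 39, not 59.

Step 1: Check each record against the rule
Step 2: Record 607 has margin = 39
Step 3: Since 39 >= 30, the bonus should not have been applied
Step 4: Correct value = 39, but claimed value = 59
Conclusion: Record 607 has the error.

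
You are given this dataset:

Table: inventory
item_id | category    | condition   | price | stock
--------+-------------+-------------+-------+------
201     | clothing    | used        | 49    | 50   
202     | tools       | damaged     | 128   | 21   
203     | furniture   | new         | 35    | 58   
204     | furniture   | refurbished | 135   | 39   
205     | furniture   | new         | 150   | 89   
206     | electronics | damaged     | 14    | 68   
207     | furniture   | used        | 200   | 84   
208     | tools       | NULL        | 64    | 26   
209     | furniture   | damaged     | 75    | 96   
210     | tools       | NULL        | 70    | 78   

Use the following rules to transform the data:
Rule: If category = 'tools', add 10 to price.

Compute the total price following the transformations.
950

Step 1: Count records where category = 'tools': 3
Step 2: Total bonus added: 3 × 10 = 30
Step 3: Original sum of price: 920
Step 4: Final sum = 920 + 30 = 950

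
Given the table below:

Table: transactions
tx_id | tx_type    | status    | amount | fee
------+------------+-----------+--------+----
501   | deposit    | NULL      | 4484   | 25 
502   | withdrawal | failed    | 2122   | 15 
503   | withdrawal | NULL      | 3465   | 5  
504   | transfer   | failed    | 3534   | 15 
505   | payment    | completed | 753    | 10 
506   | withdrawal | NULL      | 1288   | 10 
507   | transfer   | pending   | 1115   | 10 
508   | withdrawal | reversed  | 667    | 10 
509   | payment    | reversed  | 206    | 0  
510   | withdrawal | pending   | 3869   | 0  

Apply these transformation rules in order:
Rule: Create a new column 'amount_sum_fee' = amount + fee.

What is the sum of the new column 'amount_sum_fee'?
21603

Step 1: For each record, compute amount + fee
Example calculations:
  4484 + 25 = 4509
  2122 + 15 = 2137
  3465 + 5 = 3470
  ...
Step 2: Sum all derived values
Step 3: Total = 21603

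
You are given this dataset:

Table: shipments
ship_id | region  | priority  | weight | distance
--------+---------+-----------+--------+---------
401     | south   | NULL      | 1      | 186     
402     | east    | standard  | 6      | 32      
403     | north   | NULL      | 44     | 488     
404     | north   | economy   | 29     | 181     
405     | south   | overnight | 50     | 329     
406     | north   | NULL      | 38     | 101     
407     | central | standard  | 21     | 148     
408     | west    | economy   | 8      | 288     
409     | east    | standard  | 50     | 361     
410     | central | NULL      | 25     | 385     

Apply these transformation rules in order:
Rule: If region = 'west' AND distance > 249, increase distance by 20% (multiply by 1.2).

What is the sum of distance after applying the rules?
2556.6

Step 1: Find records where region = 'west' AND distance > 249
Step 2: 1 records match, summing to 288
Step 3: After multiplier: 288 × 1.2 = 345.6
Step 4: Unaffected records sum: 2211
Step 5: Final sum = 345.6 + 2211 = 2556.6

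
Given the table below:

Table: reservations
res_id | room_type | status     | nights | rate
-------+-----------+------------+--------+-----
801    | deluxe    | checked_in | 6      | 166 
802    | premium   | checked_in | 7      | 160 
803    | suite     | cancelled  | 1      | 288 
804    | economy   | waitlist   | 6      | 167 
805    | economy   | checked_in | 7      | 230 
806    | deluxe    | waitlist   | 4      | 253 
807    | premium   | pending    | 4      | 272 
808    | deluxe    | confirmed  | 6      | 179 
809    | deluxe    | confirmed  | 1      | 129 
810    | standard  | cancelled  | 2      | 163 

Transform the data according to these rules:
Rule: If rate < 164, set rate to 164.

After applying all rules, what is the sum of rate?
2047

Step 1: 3 records have rate < 164
Step 2: These records originally summed to 452
Step 3: After setting to minimum: 3 × 164 = 492
Step 4: Unaffected records sum: 1555
Step 5: Final sum = 492 + 1555 = 2047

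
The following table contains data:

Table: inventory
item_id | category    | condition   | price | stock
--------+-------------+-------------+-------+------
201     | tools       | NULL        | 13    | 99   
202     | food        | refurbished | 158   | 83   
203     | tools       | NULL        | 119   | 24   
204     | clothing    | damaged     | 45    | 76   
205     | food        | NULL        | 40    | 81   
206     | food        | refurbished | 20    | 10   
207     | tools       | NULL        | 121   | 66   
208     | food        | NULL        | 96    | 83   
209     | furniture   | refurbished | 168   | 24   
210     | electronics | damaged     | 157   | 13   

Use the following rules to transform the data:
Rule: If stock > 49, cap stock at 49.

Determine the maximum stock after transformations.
49

Step 1: Original maximum stock = 99
Step 2: Apply cap at 49
Step 3: 6 records had stock > 49 and were capped
Step 4: Maximum after transformation = 49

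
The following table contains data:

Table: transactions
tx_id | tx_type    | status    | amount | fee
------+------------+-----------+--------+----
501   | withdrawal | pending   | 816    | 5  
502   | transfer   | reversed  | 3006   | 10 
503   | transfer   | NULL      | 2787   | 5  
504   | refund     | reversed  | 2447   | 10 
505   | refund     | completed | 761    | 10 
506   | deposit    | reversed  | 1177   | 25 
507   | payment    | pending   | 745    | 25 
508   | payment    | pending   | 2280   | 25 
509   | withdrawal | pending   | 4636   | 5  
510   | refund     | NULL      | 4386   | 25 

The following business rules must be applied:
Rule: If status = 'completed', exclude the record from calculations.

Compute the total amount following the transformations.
22280

Step 1: Identify records where status = 'completed'
Step 2: The excluded records sum to 761
Step 3: Original total amount = 23041
Step 4: Remaining total = 23041 - 761 = 22280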